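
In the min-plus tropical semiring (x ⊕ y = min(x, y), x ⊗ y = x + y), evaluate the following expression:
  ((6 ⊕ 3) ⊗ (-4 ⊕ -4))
((6 ⊕ 3) ⊗ (-4 ⊕ -4)) = -1

Expand innermost to outermost. Recall ⊕ takes the minimum of its arguments and ⊗ takes their sum. Working out the expression ((6 ⊕ 3) ⊗ (-4 ⊕ -4)) gives -1.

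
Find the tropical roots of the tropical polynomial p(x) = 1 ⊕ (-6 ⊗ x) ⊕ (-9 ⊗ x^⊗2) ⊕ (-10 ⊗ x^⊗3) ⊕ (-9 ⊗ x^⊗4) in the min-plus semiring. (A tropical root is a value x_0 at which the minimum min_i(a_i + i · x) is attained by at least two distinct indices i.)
Roots: {-1, 1, 3, 7}

Each tropical root is a break point of the lower envelope of the lines y = a_i + i · x (there are 5 lines, with slopes 0, 1, ..., 4). Only the lines that attain the minimum somewhere contribute to roots; other lines are dominated. Here the surviving (envelope) indices are i = 4, i = 3, i = 2, i = 1, i = 0.
Intersections between consecutive envelope lines give the roots: for adjacent envelope indices i < j the intersection is x = (a_i − a_j) / (j − i). Reading off the sorted break points: {-1, 1, 3, 7}.
Verification: at each break x_0, at least two indices attain the minimum of min_i(a_i + i · x_0).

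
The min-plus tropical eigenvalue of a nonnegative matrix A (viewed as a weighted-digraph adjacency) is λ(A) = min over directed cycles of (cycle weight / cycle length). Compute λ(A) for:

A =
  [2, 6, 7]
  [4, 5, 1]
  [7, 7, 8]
λ(A) = 2

Enumerate directed cycles and compute their means (weight / length). Sample:
  cycle 0 → 0: weight = 2, length = 1, mean = 2/1 ≈ 2.000
  cycle 1 → 1: weight = 5, length = 1, mean = 5/1 ≈ 5.000
  cycle 2 → 2: weight = 8, length = 1, mean = 8/1 ≈ 8.000
  cycle 0 → 1 → 0: weight = 10, length = 2, mean = 10/2 ≈ 5.000
  cycle 0 → 2 → 0: weight = 14, length = 2, mean = 14/2 ≈ 7.000
  cycle 1 → 0 → 1: weight = 10, length = 2, mean = 10/2 ≈ 5.000
Minimum mean = 2.000, attained e.g. along the cycle 0 → 0 with weight 2 and length 1. So λ(A) = 2/1 = 2.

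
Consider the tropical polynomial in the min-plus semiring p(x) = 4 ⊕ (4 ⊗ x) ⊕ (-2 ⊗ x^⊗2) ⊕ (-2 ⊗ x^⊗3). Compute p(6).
p(6) = 4

A tropical monomial a ⊗ x^⊗i evaluates to a + i · x. Evaluating each term at x = 6:
  Term 0 contributes 4 + 0 · 6 = 4
  Term 1 contributes 4 + 1 · 6 = 10
  Term 2 contributes -2 + 2 · 6 = 10
  Term 3 contributes -2 + 3 · 6 = 16
p(6) = ⊕ of these = min[4, 10, 10, 16] = 4.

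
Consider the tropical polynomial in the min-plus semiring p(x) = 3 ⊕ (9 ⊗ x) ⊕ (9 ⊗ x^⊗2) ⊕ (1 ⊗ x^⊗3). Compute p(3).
p(3) = 3

A tropical monomial a ⊗ x^⊗i evaluates to a + i · x. Evaluating each term at x = 3:
  Term 0 contributes 3 + 0 · 3 = 3
  Term 1 contributes 9 + 1 · 3 = 12
  Term 2 contributes 9 + 2 · 3 = 15
  Term 3 contributes 1 + 3 · 3 = 10
p(3) = ⊕ of these = min[3, 12, 15, 10] = 3.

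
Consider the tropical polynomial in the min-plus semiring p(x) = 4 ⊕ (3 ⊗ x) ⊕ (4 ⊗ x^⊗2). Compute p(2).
p(2) = 4

A tropical monomial a ⊗ x^⊗i evaluates to a + i · x. Evaluating each term at x = 2:
  Term 0 contributes 4 + 0 · 2 = 4
  Term 1 contributes 3 + 1 · 2 = 5
  Term 2 contributes 4 + 2 · 2 = 8
p(2) = ⊕ of these = min[4, 5, 8] = 4.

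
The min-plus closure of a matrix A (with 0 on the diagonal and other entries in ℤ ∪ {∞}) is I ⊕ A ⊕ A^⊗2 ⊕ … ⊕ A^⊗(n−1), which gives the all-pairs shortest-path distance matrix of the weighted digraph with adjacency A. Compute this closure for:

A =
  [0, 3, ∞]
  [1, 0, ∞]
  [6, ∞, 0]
Closure =
  [0, 3, ∞]
  [1, 0, ∞]
  [6, 9, 0]

This is the Floyd-Warshall all-pairs shortest-path computation. For each intermediate vertex k = 0, 1, …, 2, update dist[i][j] ← min(dist[i][j], dist[i][k] + dist[k][j]). The final matrix gives, for each (i, j), the minimum total weight of any directed path from i to j (possibly empty when i = j).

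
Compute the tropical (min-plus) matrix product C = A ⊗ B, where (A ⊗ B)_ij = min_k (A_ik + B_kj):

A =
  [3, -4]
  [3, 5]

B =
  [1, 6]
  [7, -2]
A ⊗ B =
  [3, -6]
  [4, 3]

Apply the min-plus product entry-by-entry:
  C[0][0] = min over k of (A[0][0] + B[0][0] = 3 + 1 = 4, A[0][1] + B[1][0] = -4 + 7 = 3) = 3 (attained at k = 1)
  C[0][1] = min over k of (A[0][0] + B[0][1] = 3 + 6 = 9, A[0][1] + B[1][1] = -4 + -2 = -6) = -6 (attained at k = 1)
  C[1][0] = min over k of (A[1][0] + B[0][0] = 3 + 1 = 4, A[1][1] + B[1][0] = 5 + 7 = 12) = 4 (attained at k = 0)
  C[1][1] = min over k of (A[1][0] + B[0][1] = 3 + 6 = 9, A[1][1] + B[1][1] = 5 + -2 = 3) = 3 (attained at k = 1)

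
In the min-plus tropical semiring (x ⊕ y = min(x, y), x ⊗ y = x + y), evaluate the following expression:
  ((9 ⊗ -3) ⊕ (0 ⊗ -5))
((9 ⊗ -3) ⊕ (0 ⊗ -5)) = -5

Expand innermost to outermost. Recall ⊕ takes the minimum of its arguments and ⊗ takes their sum. Working out the expression ((9 ⊗ -3) ⊕ (0 ⊗ -5)) gives -5.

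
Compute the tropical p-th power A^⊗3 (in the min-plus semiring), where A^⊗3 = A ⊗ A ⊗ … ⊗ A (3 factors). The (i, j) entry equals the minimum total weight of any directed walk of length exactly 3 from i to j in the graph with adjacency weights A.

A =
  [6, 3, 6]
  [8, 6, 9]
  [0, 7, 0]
A^⊗3 =
  [6, 9, 6]
  [9, 12, 9]
  [0, 3, 0]

Each entry (A^⊗3)_ij equals the minimum over all length-3 walks i = v_0 → v_1 → … → v_3 = j of Σ_t A[v_t][v_{t+1}]. For example, for (i, j) = (0, 2) we minimise over 9 possible intermediate vertex sequences; the minimum is 6, attained along the walk 0 → 2 → 2 → 2.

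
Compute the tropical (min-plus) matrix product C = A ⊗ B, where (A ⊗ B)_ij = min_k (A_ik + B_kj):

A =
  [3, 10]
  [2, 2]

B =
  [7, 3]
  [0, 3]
A ⊗ B =
  [10, 6]
  [2, 5]

Apply the min-plus product entry-by-entry:
  C[0][0] = min over k of (A[0][0] + B[0][0] = 3 + 7 = 10, A[0][1] + B[1][0] = 10 + 0 = 10) = 10 (attained at k = 0)
  C[0][1] = min over k of (A[0][0] + B[0][1] = 3 + 3 = 6, A[0][1] + B[1][1] = 10 + 3 = 13) = 6 (attained at k = 0)
  C[1][0] = min over k of (A[1][0] + B[0][0] = 2 + 7 = 9, A[1][1] + B[1][0] = 2 + 0 = 2) = 2 (attained at k = 1)
  C[1][1] = min over k of (A[1][0] + B[0][1] = 2 + 3 = 5, A[1][1] + B[1][1] = 2 + 3 = 5) = 5 (attained at k = 0)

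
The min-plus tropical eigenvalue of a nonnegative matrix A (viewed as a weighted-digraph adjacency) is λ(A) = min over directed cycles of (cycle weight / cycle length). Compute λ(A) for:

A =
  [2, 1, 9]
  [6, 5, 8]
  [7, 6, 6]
λ(A) = 2

Enumerate directed cycles and compute their means (weight / length). Sample:
  cycle 0 → 0: weight = 2, length = 1, mean = 2/1 ≈ 2.000
  cycle 1 → 1: weight = 5, length = 1, mean = 5/1 ≈ 5.000
  cycle 2 → 2: weight = 6, length = 1, mean = 6/1 ≈ 6.000
  cycle 0 → 1 → 0: weight = 7, length = 2, mean = 7/2 ≈ 3.500
  cycle 0 → 2 → 0: weight = 16, length = 2, mean = 16/2 ≈ 8.000
  cycle 1 → 0 → 1: weight = 7, length = 2, mean = 7/2 ≈ 3.500
Minimum mean = 2.000, attained e.g. along the cycle 0 → 0 with weight 2 and length 1. So λ(A) = 2/1 = 2.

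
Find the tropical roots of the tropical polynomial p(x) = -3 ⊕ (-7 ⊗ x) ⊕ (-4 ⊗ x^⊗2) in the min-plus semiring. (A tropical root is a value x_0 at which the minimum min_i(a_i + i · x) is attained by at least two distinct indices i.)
Roots: {-3, 4}

Each tropical root is a break point of the lower envelope of the lines y = a_i + i · x (there are 3 lines, with slopes 0, 1, ..., 2). Only the lines that attain the minimum somewhere contribute to roots; other lines are dominated. Here the surviving (envelope) indices are i = 2, i = 1, i = 0.
Intersections between consecutive envelope lines give the roots: for adjacent envelope indices i < j the intersection is x = (a_i − a_j) / (j − i). Reading off the sorted break points: {-3, 4}.
Verification: at each break x_0, at least two indices attain the minimum of min_i(a_i + i · x_0).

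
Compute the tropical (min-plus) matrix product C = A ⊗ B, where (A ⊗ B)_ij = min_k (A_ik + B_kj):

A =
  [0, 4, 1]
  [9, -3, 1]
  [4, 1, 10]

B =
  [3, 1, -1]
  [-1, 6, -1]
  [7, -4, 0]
A ⊗ B =
  [3, -3, -1]
  [-4, -3, -4]
  [0, 5, 0]

Apply the min-plus product entry-by-entry:
  C[0][0] = min over k of (A[0][0] + B[0][0] = 0 + 3 = 3, A[0][1] + B[1][0] = 4 + -1 = 3, A[0][2] + B[2][0] = 1 + 7 = 8) = 3 (attained at k = 0)
  C[0][1] = min over k of (A[0][0] + B[0][1] = 0 + 1 = 1, A[0][1] + B[1][1] = 4 + 6 = 10, A[0][2] + B[2][1] = 1 + -4 = -3) = -3 (attained at k = 2)
  C[0][2] = min over k of (A[0][0] + B[0][2] = 0 + -1 = -1, A[0][1] + B[1][2] = 4 + -1 = 3, A[0][2] + B[2][2] = 1 + 0 = 1) = -1 (attained at k = 0)
  C[1][0] = min over k of (A[1][0] + B[0][0] = 9 + 3 = 12, A[1][1] + B[1][0] = -3 + -1 = -4, A[1][2] + B[2][0] = 1 + 7 = 8) = -4 (attained at k = 1)
  C[1][1] = min over k of (A[1][0] + B[0][1] = 9 + 1 = 10, A[1][1] + B[1][1] = -3 + 6 = 3, A[1][2] + B[2][1] = 1 + -4 = -3) = -3 (attained at k = 2)
  C[1][2] = min over k of (A[1][0] + B[0][2] = 9 + -1 = 8, A[1][1] + B[1][2] = -3 + -1 = -4, A[1][2] + B[2][2] = 1 + 0 = 1) = -4 (attained at k = 1)
  C[2][0] = min over k of (A[2][0] + B[0][0] = 4 + 3 = 7, A[2][1] + B[1][0] = 1 + -1 = 0, A[2][2] + B[2][0] = 10 + 7 = 17) = 0 (attained at k = 1)
  C[2][1] = min over k of (A[2][0] + B[0][1] = 4 + 1 = 5, A[2][1] + B[1][1] = 1 + 6 = 7, A[2][2] + B[2][1] = 10 + -4 = 6) = 5 (attained at k = 0)
  C[2][2] = min over k of (A[2][0] + B[0][2] = 4 + -1 = 3, A[2][1] + B[1][2] = 1 + -1 = 0, A[2][2] + B[2][2] = 10 + 0 = 10) = 0 (attained at k = 1)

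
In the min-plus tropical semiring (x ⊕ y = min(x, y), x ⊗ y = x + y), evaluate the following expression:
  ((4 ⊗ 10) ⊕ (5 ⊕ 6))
((4 ⊗ 10) ⊕ (5 ⊕ 6)) = 5

Expand innermost to outermost. Recall ⊕ takes the minimum of its arguments and ⊗ takes their sum. Working out the expression ((4 ⊗ 10) ⊕ (5 ⊕ 6)) gives 5.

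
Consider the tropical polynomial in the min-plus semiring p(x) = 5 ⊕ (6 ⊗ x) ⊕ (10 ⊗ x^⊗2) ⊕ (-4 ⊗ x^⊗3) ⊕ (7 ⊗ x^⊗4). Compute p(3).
p(3) = 5

A tropical monomial a ⊗ x^⊗i evaluates to a + i · x. Evaluating each term at x = 3:
  Term 0 contributes 5 + 0 · 3 = 5
  Term 1 contributes 6 + 1 · 3 = 9
  Term 2 contributes 10 + 2 · 3 = 16
  Term 3 contributes -4 + 3 · 3 = 5
  Term 4 contributes 7 + 4 · 3 = 19
p(3) = ⊕ of these = min[5, 9, 16, 5, 19] = 5.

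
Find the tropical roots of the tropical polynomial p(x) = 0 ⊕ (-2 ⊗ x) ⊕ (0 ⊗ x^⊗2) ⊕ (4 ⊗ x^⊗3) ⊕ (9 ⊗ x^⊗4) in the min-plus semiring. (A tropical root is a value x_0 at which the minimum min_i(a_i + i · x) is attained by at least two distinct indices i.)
Roots: {-5, -4, -2, 2}

Each tropical root is a break point of the lower envelope of the lines y = a_i + i · x (there are 5 lines, with slopes 0, 1, ..., 4). Only the lines that attain the minimum somewhere contribute to roots; other lines are dominated. Here the surviving (envelope) indices are i = 4, i = 3, i = 2, i = 1, i = 0.
Intersections between consecutive envelope lines give the roots: for adjacent envelope indices i < j the intersection is x = (a_i − a_j) / (j − i). Reading off the sorted break points: {-5, -4, -2, 2}.
Verification: at each break x_0, at least two indices attain the minimum of min_i(a_i + i · x_0).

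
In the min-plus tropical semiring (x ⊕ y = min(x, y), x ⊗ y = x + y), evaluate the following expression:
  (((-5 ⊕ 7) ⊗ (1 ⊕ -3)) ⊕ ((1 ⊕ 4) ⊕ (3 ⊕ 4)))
(((-5 ⊕ 7) ⊗ (1 ⊕ -3)) ⊕ ((1 ⊕ 4) ⊕ (3 ⊕ 4))) = -8

Expand innermost to outermost. Recall ⊕ takes the minimum of its arguments and ⊗ takes their sum. Working out the expression (((-5 ⊕ 7) ⊗ (1 ⊕ -3)) ⊕ ((1 ⊕ 4) ⊕ (3 ⊕ 4))) gives -8.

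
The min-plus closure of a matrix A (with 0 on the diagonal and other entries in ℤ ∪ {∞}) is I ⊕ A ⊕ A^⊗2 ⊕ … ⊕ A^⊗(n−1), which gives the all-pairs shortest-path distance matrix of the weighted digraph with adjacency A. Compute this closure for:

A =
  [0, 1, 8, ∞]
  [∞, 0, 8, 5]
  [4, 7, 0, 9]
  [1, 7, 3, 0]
Closure =
  [0, 1, 8, 6]
  [6, 0, 8, 5]
  [4, 5, 0, 9]
  [1, 2, 3, 0]

This is the Floyd-Warshall all-pairs shortest-path computation. For each intermediate vertex k = 0, 1, …, 3, update dist[i][j] ← min(dist[i][j], dist[i][k] + dist[k][j]). The final matrix gives, for each (i, j), the minimum total weight of any directed path from i to j (possibly empty when i = j).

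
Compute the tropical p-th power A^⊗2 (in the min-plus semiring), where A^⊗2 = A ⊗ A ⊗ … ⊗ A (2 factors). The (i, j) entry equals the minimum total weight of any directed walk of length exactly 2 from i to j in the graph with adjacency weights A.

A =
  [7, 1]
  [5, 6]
A^⊗2 =
  [6, 7]
  [11, 6]

Each entry (A^⊗2)_ij equals the minimum over all length-2 walks i = v_0 → v_1 → … → v_2 = j of Σ_t A[v_t][v_{t+1}]. For example, for (i, j) = (0, 1) we minimise over 2 possible intermediate vertex sequences; the minimum is 7, attained along the walk 0 → 1 → 1.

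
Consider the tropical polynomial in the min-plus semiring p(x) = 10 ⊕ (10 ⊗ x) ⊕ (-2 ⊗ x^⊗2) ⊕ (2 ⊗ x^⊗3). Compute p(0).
p(0) = -2

A tropical monomial a ⊗ x^⊗i evaluates to a + i · x. Evaluating each term at x = 0:
  Term 0 contributes 10 + 0 · 0 = 10
  Term 1 contributes 10 + 1 · 0 = 10
  Term 2 contributes -2 + 2 · 0 = -2
  Term 3 contributes 2 + 3 · 0 = 2
p(0) = ⊕ of these = min[10, 10, -2, 2] = -2.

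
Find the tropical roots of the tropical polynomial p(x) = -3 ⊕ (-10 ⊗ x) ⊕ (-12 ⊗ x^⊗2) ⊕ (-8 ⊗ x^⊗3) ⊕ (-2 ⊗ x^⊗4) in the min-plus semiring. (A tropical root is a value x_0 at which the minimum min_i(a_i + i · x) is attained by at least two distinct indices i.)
Roots: {-6, -4, 2, 7}

Each tropical root is a break point of the lower envelope of the lines y = a_i + i · x (there are 5 lines, with slopes 0, 1, ..., 4). Only the lines that attain the minimum somewhere contribute to roots; other lines are dominated. Here the surviving (envelope) indices are i = 4, i = 3, i = 2, i = 1, i = 0.
Intersections between consecutive envelope lines give the roots: for adjacent envelope indices i < j the intersection is x = (a_i − a_j) / (j − i). Reading off the sorted break points: {-6, -4, 2, 7}.
Verification: at each break x_0, at least two indices attain the minimum of min_i(a_i + i · x_0).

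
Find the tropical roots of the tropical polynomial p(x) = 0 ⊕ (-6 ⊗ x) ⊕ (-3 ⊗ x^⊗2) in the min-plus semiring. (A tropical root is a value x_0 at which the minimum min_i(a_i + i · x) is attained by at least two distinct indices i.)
Roots: {-3, 6}

Each tropical root is a break point of the lower envelope of the lines y = a_i + i · x (there are 3 lines, with slopes 0, 1, ..., 2). Only the lines that attain the minimum somewhere contribute to roots; other lines are dominated. Here the surviving (envelope) indices are i = 2, i = 1, i = 0.
Intersections between consecutive envelope lines give the roots: for adjacent envelope indices i < j the intersection is x = (a_i − a_j) / (j − i). Reading off the sorted break points: {-3, 6}.
Verification: at each break x_0, at least two indices attain the minimum of min_i(a_i + i · x_0).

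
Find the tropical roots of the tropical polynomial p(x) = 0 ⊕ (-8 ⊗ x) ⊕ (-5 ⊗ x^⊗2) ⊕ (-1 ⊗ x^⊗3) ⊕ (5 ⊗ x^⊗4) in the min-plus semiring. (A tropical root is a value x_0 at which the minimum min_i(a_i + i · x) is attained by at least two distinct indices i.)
Roots: {-6, -4, -3, 8}

Each tropical root is a break point of the lower envelope of the lines y = a_i + i · x (there are 5 lines, with slopes 0, 1, ..., 4). Only the lines that attain the minimum somewhere contribute to roots; other lines are dominated. Here the surviving (envelope) indices are i = 4, i = 3, i = 2, i = 1, i = 0.
Intersections between consecutive envelope lines give the roots: for adjacent envelope indices i < j the intersection is x = (a_i − a_j) / (j − i). Reading off the sorted break points: {-6, -4, -3, 8}.
Verification: at each break x_0, at least two indices attain the minimum of min_i(a_i + i · x_0).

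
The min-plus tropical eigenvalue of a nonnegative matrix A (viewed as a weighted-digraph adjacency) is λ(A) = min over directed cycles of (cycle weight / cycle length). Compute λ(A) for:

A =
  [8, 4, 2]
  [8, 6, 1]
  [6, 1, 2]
λ(A) = 1

Enumerate directed cycles and compute their means (weight / length). Sample:
  cycle 0 → 0: weight = 8, length = 1, mean = 8/1 ≈ 8.000
  cycle 1 → 1: weight = 6, length = 1, mean = 6/1 ≈ 6.000
  cycle 2 → 2: weight = 2, length = 1, mean = 2/1 ≈ 2.000
  cycle 0 → 1 → 0: weight = 12, length = 2, mean = 12/2 ≈ 6.000
  cycle 0 → 2 → 0: weight = 8, length = 2, mean = 8/2 ≈ 4.000
  cycle 1 → 0 → 1: weight = 12, length = 2, mean = 12/2 ≈ 6.000
Minimum mean = 1.000, attained e.g. along the cycle 1 → 2 → 1 with weight 2 and length 2. So λ(A) = 2/2 = 1.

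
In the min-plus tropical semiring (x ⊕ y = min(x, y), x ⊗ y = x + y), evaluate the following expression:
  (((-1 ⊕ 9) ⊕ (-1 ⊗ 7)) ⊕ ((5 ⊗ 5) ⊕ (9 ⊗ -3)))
(((-1 ⊕ 9) ⊕ (-1 ⊗ 7)) ⊕ ((5 ⊗ 5) ⊕ (9 ⊗ -3))) = -1

Expand innermost to outermost. Recall ⊕ takes the minimum of its arguments and ⊗ takes their sum. Working out the expression (((-1 ⊕ 9) ⊕ (-1 ⊗ 7)) ⊕ ((5 ⊗ 5) ⊕ (9 ⊗ -3))) gives -1.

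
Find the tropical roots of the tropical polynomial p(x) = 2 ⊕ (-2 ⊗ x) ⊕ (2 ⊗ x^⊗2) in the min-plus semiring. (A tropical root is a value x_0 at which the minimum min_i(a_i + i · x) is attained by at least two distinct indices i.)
Roots: {-4, 4}

Each tropical root is a break point of the lower envelope of the lines y = a_i + i · x (there are 3 lines, with slopes 0, 1, ..., 2). Only the lines that attain the minimum somewhere contribute to roots; other lines are dominated. Here the surviving (envelope) indices are i = 2, i = 1, i = 0.
Intersections between consecutive envelope lines give the roots: for adjacent envelope indices i < j the intersection is x = (a_i − a_j) / (j − i). Reading off the sorted break points: {-4, 4}.
Verification: at each break x_0, at least two indices attain the minimum of min_i(a_i + i · x_0).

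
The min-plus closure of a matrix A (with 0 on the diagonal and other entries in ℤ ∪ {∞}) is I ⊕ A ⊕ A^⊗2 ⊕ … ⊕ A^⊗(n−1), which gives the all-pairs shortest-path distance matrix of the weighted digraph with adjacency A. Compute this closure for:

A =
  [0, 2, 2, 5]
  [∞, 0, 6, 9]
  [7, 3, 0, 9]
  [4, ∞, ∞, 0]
Closure =
  [0, 2, 2, 5]
  [13, 0, 6, 9]
  [7, 3, 0, 9]
  [4, 6, 6, 0]

This is the Floyd-Warshall all-pairs shortest-path computation. For each intermediate vertex k = 0, 1, …, 3, update dist[i][j] ← min(dist[i][j], dist[i][k] + dist[k][j]). The final matrix gives, for each (i, j), the minimum total weight of any directed path from i to j (possibly empty when i = j).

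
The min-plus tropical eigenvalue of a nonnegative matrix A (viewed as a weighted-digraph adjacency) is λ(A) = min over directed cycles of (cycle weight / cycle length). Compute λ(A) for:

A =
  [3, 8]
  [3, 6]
λ(A) = 3

Enumerate directed cycles and compute their means (weight / length). Sample:
  cycle 0 → 0: weight = 3, length = 1, mean = 3/1 ≈ 3.000
  cycle 1 → 1: weight = 6, length = 1, mean = 6/1 ≈ 6.000
  cycle 0 → 1 → 0: weight = 11, length = 2, mean = 11/2 ≈ 5.500
  cycle 1 → 0 → 1: weight = 11, length = 2, mean = 11/2 ≈ 5.500
Minimum mean = 3.000, attained e.g. along the cycle 0 → 0 with weight 3 and length 1. So λ(A) = 3/1 = 3.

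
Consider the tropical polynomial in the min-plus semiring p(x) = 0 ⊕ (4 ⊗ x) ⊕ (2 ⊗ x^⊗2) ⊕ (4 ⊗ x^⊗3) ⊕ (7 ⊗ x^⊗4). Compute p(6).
p(6) = 0

A tropical monomial a ⊗ x^⊗i evaluates to a + i · x. Evaluating each term at x = 6:
  Term 0 contributes 0 + 0 · 6 = 0
  Term 1 contributes 4 + 1 · 6 = 10
  Term 2 contributes 2 + 2 · 6 = 14
  Term 3 contributes 4 + 3 · 6 = 22
  Term 4 contributes 7 + 4 · 6 = 31
p(6) = ⊕ of these = min[0, 10, 14, 22, 31] = 0.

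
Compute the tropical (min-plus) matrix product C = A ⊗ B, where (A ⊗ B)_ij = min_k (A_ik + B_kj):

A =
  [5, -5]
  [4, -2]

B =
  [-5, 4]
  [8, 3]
A ⊗ B =
  [0, -2]
  [-1, 1]

Apply the min-plus product entry-by-entry:
  C[0][0] = min over k of (A[0][0] + B[0][0] = 5 + -5 = 0, A[0][1] + B[1][0] = -5 + 8 = 3) = 0 (attained at k = 0)
  C[0][1] = min over k of (A[0][0] + B[0][1] = 5 + 4 = 9, A[0][1] + B[1][1] = -5 + 3 = -2) = -2 (attained at k = 1)
  C[1][0] = min over k of (A[1][0] + B[0][0] = 4 + -5 = -1, A[1][1] + B[1][0] = -2 + 8 = 6) = -1 (attained at k = 0)
  C[1][1] = min over k of (A[1][0] + B[0][1] = 4 + 4 = 8, A[1][1] + B[1][1] = -2 + 3 = 1) = 1 (attained at k = 1)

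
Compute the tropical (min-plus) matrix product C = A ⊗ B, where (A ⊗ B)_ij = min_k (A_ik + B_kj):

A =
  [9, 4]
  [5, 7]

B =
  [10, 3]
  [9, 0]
A ⊗ B =
  [13, 4]
  [15, 7]

Apply the min-plus product entry-by-entry:
  C[0][0] = min over k of (A[0][0] + B[0][0] = 9 + 10 = 19, A[0][1] + B[1][0] = 4 + 9 = 13) = 13 (attained at k = 1)
  C[0][1] = min over k of (A[0][0] + B[0][1] = 9 + 3 = 12, A[0][1] + B[1][1] = 4 + 0 = 4) = 4 (attained at k = 1)
  C[1][0] = min over k of (A[1][0] + B[0][0] = 5 + 10 = 15, A[1][1] + B[1][0] = 7 + 9 = 16) = 15 (attained at k = 0)
  C[1][1] = min over k of (A[1][0] + B[0][1] = 5 + 3 = 8, A[1][1] + B[1][1] = 7 + 0 = 7) = 7 (attained at k = 1)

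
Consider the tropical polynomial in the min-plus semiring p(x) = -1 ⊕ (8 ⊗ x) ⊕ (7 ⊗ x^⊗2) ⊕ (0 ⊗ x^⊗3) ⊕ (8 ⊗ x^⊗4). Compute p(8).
p(8) = -1

A tropical monomial a ⊗ x^⊗i evaluates to a + i · x. Evaluating each term at x = 8:
  Term 0 contributes -1 + 0 · 8 = -1
  Term 1 contributes 8 + 1 · 8 = 16
  Term 2 contributes 7 + 2 · 8 = 23
  Term 3 contributes 0 + 3 · 8 = 24
  Term 4 contributes 8 + 4 · 8 = 40
p(8) = ⊕ of these = min[-1, 16, 23, 24, 40] = -1.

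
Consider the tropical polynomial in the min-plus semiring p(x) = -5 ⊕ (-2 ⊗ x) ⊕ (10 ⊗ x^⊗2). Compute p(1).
p(1) = -5

A tropical monomial a ⊗ x^⊗i evaluates to a + i · x. Evaluating each term at x = 1:
  Term 0 contributes -5 + 0 · 1 = -5
  Term 1 contributes -2 + 1 · 1 = -1
  Term 2 contributes 10 + 2 · 1 = 12
p(1) = ⊕ of these = min[-5, -1, 12] = -5.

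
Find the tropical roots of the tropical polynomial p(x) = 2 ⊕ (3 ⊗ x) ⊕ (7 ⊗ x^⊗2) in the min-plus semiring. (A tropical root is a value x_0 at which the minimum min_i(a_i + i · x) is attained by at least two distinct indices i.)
Roots: {-4, -1}

Each tropical root is a break point of the lower envelope of the lines y = a_i + i · x (there are 3 lines, with slopes 0, 1, ..., 2). Only the lines that attain the minimum somewhere contribute to roots; other lines are dominated. Here the surviving (envelope) indices are i = 2, i = 1, i = 0.
Intersections between consecutive envelope lines give the roots: for adjacent envelope indices i < j the intersection is x = (a_i − a_j) / (j − i). Reading off the sorted break points: {-4, -1}.
Verification: at each break x_0, at least two indices attain the minimum of min_i(a_i + i · x_0).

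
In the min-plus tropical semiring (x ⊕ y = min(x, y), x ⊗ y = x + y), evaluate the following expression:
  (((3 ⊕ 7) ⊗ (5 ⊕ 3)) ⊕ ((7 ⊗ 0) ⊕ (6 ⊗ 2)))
(((3 ⊕ 7) ⊗ (5 ⊕ 3)) ⊕ ((7 ⊗ 0) ⊕ (6 ⊗ 2))) = 6

Expand innermost to outermost. Recall ⊕ takes the minimum of its arguments and ⊗ takes their sum. Working out the expression (((3 ⊕ 7) ⊗ (5 ⊕ 3)) ⊕ ((7 ⊗ 0) ⊕ (6 ⊗ 2))) gives 6.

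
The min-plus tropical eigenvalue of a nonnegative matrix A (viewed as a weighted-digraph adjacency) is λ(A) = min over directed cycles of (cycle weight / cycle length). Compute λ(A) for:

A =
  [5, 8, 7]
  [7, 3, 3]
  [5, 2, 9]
λ(A) = 5/2

Enumerate directed cycles and compute their means (weight / length). Sample:
  cycle 0 → 0: weight = 5, length = 1, mean = 5/1 ≈ 5.000
  cycle 1 → 1: weight = 3, length = 1, mean = 3/1 ≈ 3.000
  cycle 2 → 2: weight = 9, length = 1, mean = 9/1 ≈ 9.000
  cycle 0 → 1 → 0: weight = 15, length = 2, mean = 15/2 ≈ 7.500
  cycle 0 → 2 → 0: weight = 12, length = 2, mean = 12/2 ≈ 6.000
  cycle 1 → 0 → 1: weight = 15, length = 2, mean = 15/2 ≈ 7.500
Minimum mean = 2.500, attained e.g. along the cycle 1 → 2 → 1 with weight 5 and length 2. So λ(A) = 5/2 = 5/2.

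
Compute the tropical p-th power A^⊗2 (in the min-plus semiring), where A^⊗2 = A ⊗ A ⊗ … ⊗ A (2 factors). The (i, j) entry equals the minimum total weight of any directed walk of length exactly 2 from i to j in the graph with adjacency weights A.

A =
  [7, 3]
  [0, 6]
A^⊗2 =
  [3, 9]
  [6, 3]

Each entry (A^⊗2)_ij equals the minimum over all length-2 walks i = v_0 → v_1 → … → v_2 = j of Σ_t A[v_t][v_{t+1}]. For example, for (i, j) = (0, 1) we minimise over 2 possible intermediate vertex sequences; the minimum is 9, attained along the walk 0 → 1 → 1.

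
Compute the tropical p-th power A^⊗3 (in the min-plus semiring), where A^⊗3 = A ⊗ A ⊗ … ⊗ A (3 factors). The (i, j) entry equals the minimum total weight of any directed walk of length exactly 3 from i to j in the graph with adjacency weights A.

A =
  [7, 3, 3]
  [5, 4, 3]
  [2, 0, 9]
A^⊗3 =
  [8, 6, 6]
  [8, 7, 6]
  [5, 3, 7]

Each entry (A^⊗3)_ij equals the minimum over all length-3 walks i = v_0 → v_1 → … → v_3 = j of Σ_t A[v_t][v_{t+1}]. For example, for (i, j) = (0, 2) we minimise over 9 possible intermediate vertex sequences; the minimum is 6, attained along the walk 0 → 2 → 1 → 2.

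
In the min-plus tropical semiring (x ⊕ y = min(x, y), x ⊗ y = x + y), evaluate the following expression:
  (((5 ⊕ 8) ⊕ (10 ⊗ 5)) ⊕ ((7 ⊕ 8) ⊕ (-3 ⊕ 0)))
(((5 ⊕ 8) ⊕ (10 ⊗ 5)) ⊕ ((7 ⊕ 8) ⊕ (-3 ⊕ 0))) = -3

Expand innermost to outermost. Recall ⊕ takes the minimum of its arguments and ⊗ takes their sum. Working out the expression (((5 ⊕ 8) ⊕ (10 ⊗ 5)) ⊕ ((7 ⊕ 8) ⊕ (-3 ⊕ 0))) gives -3.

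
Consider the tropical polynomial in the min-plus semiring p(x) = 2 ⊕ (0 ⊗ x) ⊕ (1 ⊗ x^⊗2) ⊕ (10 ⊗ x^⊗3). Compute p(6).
p(6) = 2

A tropical monomial a ⊗ x^⊗i evaluates to a + i · x. Evaluating each term at x = 6:
  Term 0 contributes 2 + 0 · 6 = 2
  Term 1 contributes 0 + 1 · 6 = 6
  Term 2 contributes 1 + 2 · 6 = 13
  Term 3 contributes 10 + 3 · 6 = 28
p(6) = ⊕ of these = min[2, 6, 13, 28] = 2.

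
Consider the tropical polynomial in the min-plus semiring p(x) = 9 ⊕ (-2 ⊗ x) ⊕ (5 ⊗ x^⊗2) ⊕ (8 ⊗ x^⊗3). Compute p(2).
p(2) = 0

A tropical monomial a ⊗ x^⊗i evaluates to a + i · x. Evaluating each term at x = 2:
  Term 0 contributes 9 + 0 · 2 = 9
  Term 1 contributes -2 + 1 · 2 = 0
  Term 2 contributes 5 + 2 · 2 = 9
  Term 3 contributes 8 + 3 · 2 = 14
p(2) = ⊕ of these = min[9, 0, 9, 14] = 0.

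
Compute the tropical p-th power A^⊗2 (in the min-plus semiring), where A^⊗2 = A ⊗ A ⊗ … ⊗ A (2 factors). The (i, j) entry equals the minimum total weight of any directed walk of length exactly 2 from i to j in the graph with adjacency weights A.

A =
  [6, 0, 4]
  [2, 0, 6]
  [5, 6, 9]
A^⊗2 =
  [2, 0, 6]
  [2, 0, 6]
  [8, 5, 9]

Each entry (A^⊗2)_ij equals the minimum over all length-2 walks i = v_0 → v_1 → … → v_2 = j of Σ_t A[v_t][v_{t+1}]. For example, for (i, j) = (0, 2) we minimise over 3 possible intermediate vertex sequences; the minimum is 6, attained along the walk 0 → 1 → 2.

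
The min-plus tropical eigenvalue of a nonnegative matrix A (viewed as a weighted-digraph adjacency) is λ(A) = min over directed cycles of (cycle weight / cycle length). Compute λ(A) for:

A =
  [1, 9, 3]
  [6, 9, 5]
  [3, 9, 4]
λ(A) = 1

Enumerate directed cycles and compute their means (weight / length). Sample:
  cycle 0 → 0: weight = 1, length = 1, mean = 1/1 ≈ 1.000
  cycle 1 → 1: weight = 9, length = 1, mean = 9/1 ≈ 9.000
  cycle 2 → 2: weight = 4, length = 1, mean = 4/1 ≈ 4.000
  cycle 0 → 1 → 0: weight = 15, length = 2, mean = 15/2 ≈ 7.500
  cycle 0 → 2 → 0: weight = 6, length = 2, mean = 6/2 ≈ 3.000
  cycle 1 → 0 → 1: weight = 15, length = 2, mean = 15/2 ≈ 7.500
Minimum mean = 1.000, attained e.g. along the cycle 0 → 0 with weight 1 and length 1. So λ(A) = 1/1 = 1.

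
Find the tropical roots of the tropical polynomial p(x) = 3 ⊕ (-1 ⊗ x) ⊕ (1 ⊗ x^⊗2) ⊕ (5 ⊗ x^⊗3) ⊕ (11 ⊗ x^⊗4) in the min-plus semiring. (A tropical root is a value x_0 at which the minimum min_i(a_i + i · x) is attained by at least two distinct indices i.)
Roots: {-6, -4, -2, 4}

Each tropical root is a break point of the lower envelope of the lines y = a_i + i · x (there are 5 lines, with slopes 0, 1, ..., 4). Only the lines that attain the minimum somewhere contribute to roots; other lines are dominated. Here the surviving (envelope) indices are i = 4, i = 3, i = 2, i = 1, i = 0.
Intersections between consecutive envelope lines give the roots: for adjacent envelope indices i < j the intersection is x = (a_i − a_j) / (j − i). Reading off the sorted break points: {-6, -4, -2, 4}.
Verification: at each break x_0, at least two indices attain the minimum of min_i(a_i + i · x_0).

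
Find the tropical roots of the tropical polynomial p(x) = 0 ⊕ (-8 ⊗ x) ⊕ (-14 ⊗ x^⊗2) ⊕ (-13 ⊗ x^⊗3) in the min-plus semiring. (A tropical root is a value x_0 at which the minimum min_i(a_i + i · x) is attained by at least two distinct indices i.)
Roots: {-1, 6, 8}

Each tropical root is a break point of the lower envelope of the lines y = a_i + i · x (there are 4 lines, with slopes 0, 1, ..., 3). Only the lines that attain the minimum somewhere contribute to roots; other lines are dominated. Here the surviving (envelope) indices are i = 3, i = 2, i = 1, i = 0.
Intersections between consecutive envelope lines give the roots: for adjacent envelope indices i < j the intersection is x = (a_i − a_j) / (j − i). Reading off the sorted break points: {-1, 6, 8}.
Verification: at each break x_0, at least two indices attain the minimum of min_i(a_i + i · x_0).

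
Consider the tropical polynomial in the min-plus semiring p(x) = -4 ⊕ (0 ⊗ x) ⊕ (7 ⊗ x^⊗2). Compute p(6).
p(6) = -4

A tropical monomial a ⊗ x^⊗i evaluates to a + i · x. Evaluating each term at x = 6:
  Term 0 contributes -4 + 0 · 6 = -4
  Term 1 contributes 0 + 1 · 6 = 6
  Term 2 contributes 7 + 2 · 6 = 19
p(6) = ⊕ of these = min[-4, 6, 19] = -4.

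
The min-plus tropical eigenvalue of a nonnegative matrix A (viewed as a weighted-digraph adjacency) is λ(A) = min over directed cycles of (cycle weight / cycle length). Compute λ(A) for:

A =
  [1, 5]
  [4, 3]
λ(A) = 1

Enumerate directed cycles and compute their means (weight / length). Sample:
  cycle 0 → 0: weight = 1, length = 1, mean = 1/1 ≈ 1.000
  cycle 1 → 1: weight = 3, length = 1, mean = 3/1 ≈ 3.000
  cycle 0 → 1 → 0: weight = 9, length = 2, mean = 9/2 ≈ 4.500
  cycle 1 → 0 → 1: weight = 9, length = 2, mean = 9/2 ≈ 4.500
Minimum mean = 1.000, attained e.g. along the cycle 0 → 0 with weight 1 and length 1. So λ(A) = 1/1 = 1.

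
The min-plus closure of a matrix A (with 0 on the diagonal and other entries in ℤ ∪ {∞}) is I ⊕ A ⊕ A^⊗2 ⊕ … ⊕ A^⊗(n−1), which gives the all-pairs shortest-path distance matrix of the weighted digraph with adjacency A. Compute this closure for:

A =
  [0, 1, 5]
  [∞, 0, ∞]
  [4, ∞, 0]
Closure =
  [0, 1, 5]
  [∞, 0, ∞]
  [4, 5, 0]

This is the Floyd-Warshall all-pairs shortest-path computation. For each intermediate vertex k = 0, 1, …, 2, update dist[i][j] ← min(dist[i][j], dist[i][k] + dist[k][j]). The final matrix gives, for each (i, j), the minimum total weight of any directed path from i to j (possibly empty when i = j).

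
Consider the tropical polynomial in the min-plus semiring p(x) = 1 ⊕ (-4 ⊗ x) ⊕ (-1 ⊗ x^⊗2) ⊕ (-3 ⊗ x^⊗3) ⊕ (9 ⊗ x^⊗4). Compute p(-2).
p(-2) = -9

A tropical monomial a ⊗ x^⊗i evaluates to a + i · x. Evaluating each term at x = -2:
  Term 0 contributes 1 + 0 · -2 = 1
  Term 1 contributes -4 + 1 · -2 = -6
  Term 2 contributes -1 + 2 · -2 = -5
  Term 3 contributes -3 + 3 · -2 = -9
  Term 4 contributes 9 + 4 · -2 = 1
p(-2) = ⊕ of these = min[1, -6, -5, -9, 1] = -9.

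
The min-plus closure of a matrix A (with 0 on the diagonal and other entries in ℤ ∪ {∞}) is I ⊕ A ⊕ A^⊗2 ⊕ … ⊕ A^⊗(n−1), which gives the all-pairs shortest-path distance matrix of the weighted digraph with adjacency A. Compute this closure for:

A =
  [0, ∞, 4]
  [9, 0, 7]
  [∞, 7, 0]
Closure =
  [0, 11, 4]
  [9, 0, 7]
  [16, 7, 0]

This is the Floyd-Warshall all-pairs shortest-path computation. For each intermediate vertex k = 0, 1, …, 2, update dist[i][j] ← min(dist[i][j], dist[i][k] + dist[k][j]). The final matrix gives, for each (i, j), the minimum total weight of any directed path from i to j (possibly empty when i = j).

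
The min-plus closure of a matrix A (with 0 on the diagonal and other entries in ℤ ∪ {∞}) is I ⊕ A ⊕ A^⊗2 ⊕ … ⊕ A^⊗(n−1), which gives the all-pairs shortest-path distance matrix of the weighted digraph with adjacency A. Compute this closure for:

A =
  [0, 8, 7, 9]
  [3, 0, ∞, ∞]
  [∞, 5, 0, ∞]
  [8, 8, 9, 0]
Closure =
  [0, 8, 7, 9]
  [3, 0, 10, 12]
  [8, 5, 0, 17]
  [8, 8, 9, 0]

This is the Floyd-Warshall all-pairs shortest-path computation. For each intermediate vertex k = 0, 1, …, 3, update dist[i][j] ← min(dist[i][j], dist[i][k] + dist[k][j]). The final matrix gives, for each (i, j), the minimum total weight of any directed path from i to j (possibly empty when i = j).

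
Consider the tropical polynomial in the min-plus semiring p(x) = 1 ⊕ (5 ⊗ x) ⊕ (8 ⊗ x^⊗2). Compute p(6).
p(6) = 1

A tropical monomial a ⊗ x^⊗i evaluates to a + i · x. Evaluating each term at x = 6:
  Term 0 contributes 1 + 0 · 6 = 1
  Term 1 contributes 5 + 1 · 6 = 11
  Term 2 contributes 8 + 2 · 6 = 20
p(6) = ⊕ of these = min[1, 11, 20] = 1.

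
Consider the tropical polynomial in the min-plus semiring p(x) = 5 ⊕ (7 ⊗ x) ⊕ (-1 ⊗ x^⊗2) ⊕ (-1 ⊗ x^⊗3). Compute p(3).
p(3) = 5

A tropical monomial a ⊗ x^⊗i evaluates to a + i · x. Evaluating each term at x = 3:
  Term 0 contributes 5 + 0 · 3 = 5
  Term 1 contributes 7 + 1 · 3 = 10
  Term 2 contributes -1 + 2 · 3 = 5
  Term 3 contributes -1 + 3 · 3 = 8
p(3) = ⊕ of these = min[5, 10, 5, 8] = 5.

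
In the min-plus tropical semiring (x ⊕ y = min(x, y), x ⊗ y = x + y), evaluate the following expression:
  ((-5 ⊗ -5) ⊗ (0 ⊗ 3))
((-5 ⊗ -5) ⊗ (0 ⊗ 3)) = -7

Expand innermost to outermost. Recall ⊕ takes the minimum of its arguments and ⊗ takes their sum. Working out the expression ((-5 ⊗ -5) ⊗ (0 ⊗ 3)) gives -7.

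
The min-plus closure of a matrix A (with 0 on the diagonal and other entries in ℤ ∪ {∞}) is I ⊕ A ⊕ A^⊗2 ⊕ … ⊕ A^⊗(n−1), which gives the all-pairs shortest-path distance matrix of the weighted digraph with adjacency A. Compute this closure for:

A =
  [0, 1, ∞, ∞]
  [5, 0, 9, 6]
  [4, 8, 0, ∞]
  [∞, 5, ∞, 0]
Closure =
  [0, 1, 10, 7]
  [5, 0, 9, 6]
  [4, 5, 0, 11]
  [10, 5, 14, 0]

This is the Floyd-Warshall all-pairs shortest-path computation. For each intermediate vertex k = 0, 1, …, 3, update dist[i][j] ← min(dist[i][j], dist[i][k] + dist[k][j]). The final matrix gives, for each (i, j), the minimum total weight of any directed path from i to j (possibly empty when i = j).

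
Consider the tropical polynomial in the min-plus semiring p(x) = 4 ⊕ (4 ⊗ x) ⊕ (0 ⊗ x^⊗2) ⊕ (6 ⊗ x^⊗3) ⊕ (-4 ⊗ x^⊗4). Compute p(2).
p(2) = 4

A tropical monomial a ⊗ x^⊗i evaluates to a + i · x. Evaluating each term at x = 2:
  Term 0 contributes 4 + 0 · 2 = 4
  Term 1 contributes 4 + 1 · 2 = 6
  Term 2 contributes 0 + 2 · 2 = 4
  Term 3 contributes 6 + 3 · 2 = 12
  Term 4 contributes -4 + 4 · 2 = 4
p(2) = ⊕ of these = min[4, 6, 4, 12, 4] = 4.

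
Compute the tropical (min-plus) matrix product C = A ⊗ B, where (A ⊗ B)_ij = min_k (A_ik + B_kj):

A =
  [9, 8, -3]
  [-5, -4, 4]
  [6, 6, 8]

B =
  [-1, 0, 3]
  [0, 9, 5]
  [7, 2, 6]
A ⊗ B =
  [4, -1, 3]
  [-6, -5, -2]
  [5, 6, 9]

Apply the min-plus product entry-by-entry:
  C[0][0] = min over k of (A[0][0] + B[0][0] = 9 + -1 = 8, A[0][1] + B[1][0] = 8 + 0 = 8, A[0][2] + B[2][0] = -3 + 7 = 4) = 4 (attained at k = 2)
  C[0][1] = min over k of (A[0][0] + B[0][1] = 9 + 0 = 9, A[0][1] + B[1][1] = 8 + 9 = 17, A[0][2] + B[2][1] = -3 + 2 = -1) = -1 (attained at k = 2)
  C[0][2] = min over k of (A[0][0] + B[0][2] = 9 + 3 = 12, A[0][1] + B[1][2] = 8 + 5 = 13, A[0][2] + B[2][2] = -3 + 6 = 3) = 3 (attained at k = 2)
  C[1][0] = min over k of (A[1][0] + B[0][0] = -5 + -1 = -6, A[1][1] + B[1][0] = -4 + 0 = -4, A[1][2] + B[2][0] = 4 + 7 = 11) = -6 (attained at k = 0)
  C[1][1] = min over k of (A[1][0] + B[0][1] = -5 + 0 = -5, A[1][1] + B[1][1] = -4 + 9 = 5, A[1][2] + B[2][1] = 4 + 2 = 6) = -5 (attained at k = 0)
  C[1][2] = min over k of (A[1][0] + B[0][2] = -5 + 3 = -2, A[1][1] + B[1][2] = -4 + 5 = 1, A[1][2] + B[2][2] = 4 + 6 = 10) = -2 (attained at k = 0)
  C[2][0] = min over k of (A[2][0] + B[0][0] = 6 + -1 = 5, A[2][1] + B[1][0] = 6 + 0 = 6, A[2][2] + B[2][0] = 8 + 7 = 15) = 5 (attained at k = 0)
  C[2][1] = min over k of (A[2][0] + B[0][1] = 6 + 0 = 6, A[2][1] + B[1][1] = 6 + 9 = 15, A[2][2] + B[2][1] = 8 + 2 = 10) = 6 (attained at k = 0)
  C[2][2] = min over k of (A[2][0] + B[0][2] = 6 + 3 = 9, A[2][1] + B[1][2] = 6 + 5 = 11, A[2][2] + B[2][2] = 8 + 6 = 14) = 9 (attained at k = 0)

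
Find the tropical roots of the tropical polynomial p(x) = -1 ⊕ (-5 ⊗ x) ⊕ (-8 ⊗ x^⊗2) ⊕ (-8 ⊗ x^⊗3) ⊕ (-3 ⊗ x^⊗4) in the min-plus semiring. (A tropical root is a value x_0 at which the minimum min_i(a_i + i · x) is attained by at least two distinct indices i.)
Roots: {-5, 0, 3, 4}

Each tropical root is a break point of the lower envelope of the lines y = a_i + i · x (there are 5 lines, with slopes 0, 1, ..., 4). Only the lines that attain the minimum somewhere contribute to roots; other lines are dominated. Here the surviving (envelope) indices are i = 4, i = 3, i = 2, i = 1, i = 0.
Intersections between consecutive envelope lines give the roots: for adjacent envelope indices i < j the intersection is x = (a_i − a_j) / (j − i). Reading off the sorted break points: {-5, 0, 3, 4}.
Verification: at each break x_0, at least two indices attain the minimum of min_i(a_i + i · x_0).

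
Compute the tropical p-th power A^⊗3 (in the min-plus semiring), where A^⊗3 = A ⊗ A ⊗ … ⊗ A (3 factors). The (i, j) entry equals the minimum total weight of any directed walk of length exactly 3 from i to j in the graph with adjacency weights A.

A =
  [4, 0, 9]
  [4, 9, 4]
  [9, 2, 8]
A^⊗3 =
  [8, 4, 8]
  [8, 8, 8]
  [10, 6, 13]

Each entry (A^⊗3)_ij equals the minimum over all length-3 walks i = v_0 → v_1 → … → v_3 = j of Σ_t A[v_t][v_{t+1}]. For example, for (i, j) = (0, 2) we minimise over 9 possible intermediate vertex sequences; the minimum is 8, attained along the walk 0 → 0 → 1 → 2.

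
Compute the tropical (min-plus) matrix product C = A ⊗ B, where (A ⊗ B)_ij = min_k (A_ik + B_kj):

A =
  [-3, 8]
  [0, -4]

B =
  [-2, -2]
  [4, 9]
A ⊗ B =
  [-5, -5]
  [-2, -2]

Apply the min-plus product entry-by-entry:
  C[0][0] = min over k of (A[0][0] + B[0][0] = -3 + -2 = -5, A[0][1] + B[1][0] = 8 + 4 = 12) = -5 (attained at k = 0)
  C[0][1] = min over k of (A[0][0] + B[0][1] = -3 + -2 = -5, A[0][1] + B[1][1] = 8 + 9 = 17) = -5 (attained at k = 0)
  C[1][0] = min over k of (A[1][0] + B[0][0] = 0 + -2 = -2, A[1][1] + B[1][0] = -4 + 4 = 0) = -2 (attained at k = 0)
  C[1][1] = min over k of (A[1][0] + B[0][1] = 0 + -2 = -2, A[1][1] + B[1][1] = -4 + 9 = 5) = -2 (attained at k = 0)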